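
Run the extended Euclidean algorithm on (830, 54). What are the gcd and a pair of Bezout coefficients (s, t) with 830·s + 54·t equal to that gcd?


Euclidean algorithm on (830, 54) — divide until remainder is 0:
  830 = 15 · 54 + 20
  54 = 2 · 20 + 14
  20 = 1 · 14 + 6
  14 = 2 · 6 + 2
  6 = 3 · 2 + 0
gcd(830, 54) = 2.
Track Bezout coefficients alongside the remainders: start with r₀ = 830 = a·1 + b·0 (s = 1, t = 0) and r₁ = 54 = a·0 + b·1 (s = 0, t = 1); each new remainder r_{k+1} = r_{k-1} − q_k·r_k inherits s_{k+1} = s_{k-1} − q_k·s_k, t_{k+1} = t_{k-1} − q_k·t_k, so r_k = a·s_k + b·t_k at every step:
  q = 15: r = 20, s = 1 − 15·0 = 1, t = 0 − 15·1 = -15  (check: 830·1 + 54·(-15) = 20)
  q = 2: r = 14, s = 0 − 2·1 = -2, t = 1 − 2·(-15) = 31  (check: 830·(-2) + 54·31 = 14)
  q = 1: r = 6, s = 1 − 1·(-2) = 3, t = -15 − 1·31 = -46  (check: 830·3 + 54·(-46) = 6)
  q = 2: r = 2, s = -2 − 2·3 = -8, t = 31 − 2·(-46) = 123  (check: 830·(-8) + 54·123 = 2)
The row with r = 2 (the gcd) gives the Bezout coefficients s = -8, t = 123.
Result: 830 · (-8) + 54 · (123) = 2.

gcd(830, 54) = 2; s = -8, t = 123 (check: 830·(-8) + 54·123 = 2).


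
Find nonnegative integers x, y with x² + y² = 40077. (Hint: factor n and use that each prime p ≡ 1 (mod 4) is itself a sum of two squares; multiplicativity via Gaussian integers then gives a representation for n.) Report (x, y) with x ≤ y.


Step 1: Factor n = 40077 = 3^2 · 61 · 73.
Step 2: Check the mod-4 condition on each prime factor: 3 ≡ 3 (mod 4), exponent 2 (must be even); 61 ≡ 1 (mod 4), exponent 1; 73 ≡ 1 (mod 4), exponent 1.
All primes ≡ 3 (mod 4) appear to even exponent (or don't appear), so by the two-squares theorem n IS expressible as a sum of two squares.
Step 3: Build a representation. Group n = k² · m with k = 3 and m = 61 · 73 = 4453 (a product of primes ≡ 1 (mod 4)); a representation of m scales to one of n via (k·x)² + (k·y)² = k²(x² + y²). Each prime p ≡ 1 (mod 4) is itself a sum of two squares; find a² by testing p − a² for a perfect square:
  61: 61 − 1² = 60, 61 − 2² = 57, 61 − 3² = 52, 61 − 4² = 45, 61 − 5² = 36 = 6² ⇒ 61 = 5² + 6².
  73: 73 − 1² = 72, 73 − 2² = 69, 73 − 3² = 64 = 8² ⇒ 73 = 3² + 8².
  Combine using the Brahmagupta–Fibonacci identity (a² + b²)(c² + d²) = (ac − bd)² + (ad + bc)² = (ac + bd)² + (ad − bc)²:
  61 · 73 = 4453: from (5² + 6²)(3² + 8²), take (5·3 − 6·8, 5·8 + 6·3) = (15 − 48, 40 + 18) = (-33, 58); dropping signs (only squares matter) gives (33, 58); check 33² + 58² = 1089 + 3364 = 4453 ✓.
  Scale by k = 3: (3·33, 3·58) = (99, 174).
Step 4: Order so x ≤ y and verify: 99² + 174² = 9801 + 30276 = 40077 = n. ✓

n = 40077 = 99² + 174² (one valid representation with x ≤ y).


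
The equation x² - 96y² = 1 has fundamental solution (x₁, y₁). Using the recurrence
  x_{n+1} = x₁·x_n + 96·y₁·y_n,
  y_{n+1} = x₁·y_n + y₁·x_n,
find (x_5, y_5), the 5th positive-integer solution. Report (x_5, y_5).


Step 1: Find the fundamental solution (x₁, y₁) of x² - 96y² = 1.
  Expand √96 as a continued fraction. a₀ = ⌊√96⌋ = 9; iterate m_{k+1} = d_k·a_k − m_k, d_{k+1} = (96 − m_{k+1}²)/d_k, a_{k+1} = ⌊(a₀ + m_{k+1})/d_{k+1}⌋ (starting m₀ = 0, d₀ = 1), with convergents p_k = a_k·p_{k-1} + p_{k-2}, q_k = a_k·q_{k-1} + q_{k-2} (p₋₁ = 1, q₋₁ = 0):
  k = 0: a₀ = 9; p₀/q₀ = 9/1; p₀² − 96·q₀² = 81 − 96 = -15.
  k = 1: m = 9, d = 15, a = ⌊(9 + 9)/15⌋ = 1; p/q = (1·9 + 1)/(1·1 + 0) = 10/1; p² − 96·q² = 100 − 96 = 4.
  k = 2: m = 6, d = 4, a = ⌊(9 + 6)/4⌋ = 3; p/q = (3·10 + 9)/(3·1 + 1) = 39/4; p² − 96·q² = 1521 − 1536 = -15.
  k = 3: m = 6, d = 15, a = ⌊(9 + 6)/15⌋ = 1; p/q = (1·39 + 10)/(1·4 + 1) = 49/5; p² − 96·q² = 2401 − 2400 = 1.
  The first convergent with p² − 96·q² = 1 gives the fundamental solution (x₁, y₁) = (49, 5).
Step 2: Apply the recurrence (x_{n+1}, y_{n+1}) = (x₁x_n + 96y₁y_n, x₁y_n + y₁x_n) repeatedly.
  From (x_1, y_1) = (49, 5): x_2 = 49·49 + 96·5·5 = 4801; y_2 = 49·5 + 5·49 = 490.
  From (x_2, y_2) = (4801, 490): x_3 = 49·4801 + 96·5·490 = 470449; y_3 = 49·490 + 5·4801 = 48015.
  From (x_3, y_3) = (470449, 48015): x_4 = 49·470449 + 96·5·48015 = 46099201; y_4 = 49·48015 + 5·470449 = 4704980.
  From (x_4, y_4) = (46099201, 4704980): x_5 = 49·46099201 + 96·5·4704980 = 4517251249; y_5 = 49·4704980 + 5·46099201 = 461040025.
Step 3: Verify x_5² - 96·y_5² = 20405558846592060001 - 20405558846592060000 = 1 (should be 1). ✓

(x_1, y_1) = (49, 5); (x_5, y_5) = (4517251249, 461040025).


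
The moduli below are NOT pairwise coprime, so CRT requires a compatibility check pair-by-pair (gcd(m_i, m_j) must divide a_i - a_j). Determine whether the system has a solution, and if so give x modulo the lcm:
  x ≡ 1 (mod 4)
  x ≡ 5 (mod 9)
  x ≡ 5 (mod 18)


Moduli 4, 9, 18 are not pairwise coprime, so CRT works modulo lcm(m_i) when all pairwise compatibility conditions hold.
Pairwise compatibility: gcd(m_i, m_j) must divide a_i - a_j for every pair.
Merge one congruence at a time:
  Start: x ≡ 1 (mod 4).
  Combine with x ≡ 5 (mod 9): gcd(4, 9) = 1; 5 - 1 = 4, which IS divisible by 1, so compatible.
    Write x = 1 + 4·t and substitute into x ≡ 5 (mod 9): 4·t ≡ 5 − 1 = 4 (mod 9).
    The inverse of 4 mod 9 is 7 (since 4·7 = 28 = 3·9 + 1), so t ≡ 7·4 = 28 ≡ 1 (mod 9).
    Then x = 1 + 4·1 = 5, valid modulo lcm(4, 9) = 36: x ≡ 5 (mod 36).
  Combine with x ≡ 5 (mod 18): gcd(36, 18) = 18; 5 - 5 = 0, which IS divisible by 18, so compatible.
    Write x = 5 + 36·t and substitute into x ≡ 5 (mod 18): 36·t ≡ 5 − 5 = 0 (mod 18).
    Divide the congruence (and modulus) by g = 18: 2·t ≡ 0 (mod 1).
    Modulo 1 every t works; take t = 0.
    Then x = 5 + 36·0 = 5, valid modulo lcm(36, 18) = 36: x ≡ 5 (mod 36).
Verify: 5 mod 4 = 1, 5 mod 9 = 5, 5 mod 18 = 5.

x ≡ 5 (mod 36).


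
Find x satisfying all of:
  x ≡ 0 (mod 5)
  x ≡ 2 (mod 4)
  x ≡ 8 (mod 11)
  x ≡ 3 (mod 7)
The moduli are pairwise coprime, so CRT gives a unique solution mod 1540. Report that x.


Product of moduli M = 5 · 4 · 11 · 7 = 1540.
Merge one congruence at a time:
  Start: x ≡ 0 (mod 5).
  Combine with x ≡ 2 (mod 4); new modulus lcm = 20.
    Write x = 0 + 5·t and substitute into x ≡ 2 (mod 4): 5·t ≡ 2 − 0 = 2 (mod 4).
    Reduce coefficients mod 4: 1·t ≡ 2 (mod 4).
    So t ≡ 2 (mod 4).
    Then x = 0 + 5·2 = 10, valid modulo lcm(5, 4) = 20: x ≡ 10 (mod 20).
  Combine with x ≡ 8 (mod 11); new modulus lcm = 220.
    Write x = 10 + 20·t and substitute into x ≡ 8 (mod 11): 20·t ≡ 8 − 10 = -2 (mod 11).
    Reduce coefficients mod 11: 9·t ≡ 9 (mod 11).
    The inverse of 9 mod 11 is 5 (since 9·5 = 45 = 4·11 + 1), so t ≡ 5·9 = 45 ≡ 1 (mod 11).
    Then x = 10 + 20·1 = 30, valid modulo lcm(20, 11) = 220: x ≡ 30 (mod 220).
  Combine with x ≡ 3 (mod 7); new modulus lcm = 1540.
    Write x = 30 + 220·t and substitute into x ≡ 3 (mod 7): 220·t ≡ 3 − 30 = -27 (mod 7).
    Reduce coefficients mod 7: 3·t ≡ 1 (mod 7).
    The inverse of 3 mod 7 is 5 (since 3·5 = 15 = 2·7 + 1), so t ≡ 5·1 = 5 ≡ 5 (mod 7).
    Then x = 30 + 220·5 = 1130, valid modulo lcm(220, 7) = 1540: x ≡ 1130 (mod 1540).
Verify against each original: 1130 mod 5 = 0, 1130 mod 4 = 2, 1130 mod 11 = 8, 1130 mod 7 = 3.

x ≡ 1130 (mod 1540).


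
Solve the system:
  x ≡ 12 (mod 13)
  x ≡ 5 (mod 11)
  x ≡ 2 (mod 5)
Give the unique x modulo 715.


Moduli 13, 11, 5 are pairwise coprime; by CRT there is a unique solution modulo M = 13 · 11 · 5 = 715.
Solve pairwise, accumulating the modulus:
  Start with x ≡ 12 (mod 13).
  Combine with x ≡ 5 (mod 11): since gcd(13, 11) = 1, we get a unique residue mod 143.
    Write x = 12 + 13·t and substitute into x ≡ 5 (mod 11): 13·t ≡ 5 − 12 = -7 (mod 11).
    Reduce coefficients mod 11: 2·t ≡ 4 (mod 11).
    The inverse of 2 mod 11 is 6 (since 2·6 = 12 = 1·11 + 1), so t ≡ 6·4 = 24 ≡ 2 (mod 11).
    Then x = 12 + 13·2 = 38, valid modulo lcm(13, 11) = 143: x ≡ 38 (mod 143).
  Combine with x ≡ 2 (mod 5): since gcd(143, 5) = 1, we get a unique residue mod 715.
    Write x = 38 + 143·t and substitute into x ≡ 2 (mod 5): 143·t ≡ 2 − 38 = -36 (mod 5).
    Reduce coefficients mod 5: 3·t ≡ 4 (mod 5).
    The inverse of 3 mod 5 is 2 (since 3·2 = 6 = 1·5 + 1), so t ≡ 2·4 = 8 ≡ 3 (mod 5).
    Then x = 38 + 143·3 = 467, valid modulo lcm(143, 5) = 715: x ≡ 467 (mod 715).
Verify: 467 mod 13 = 12 ✓, 467 mod 11 = 5 ✓, 467 mod 5 = 2 ✓.

x ≡ 467 (mod 715).


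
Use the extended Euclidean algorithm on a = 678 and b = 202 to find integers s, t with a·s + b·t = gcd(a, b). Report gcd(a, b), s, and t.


Euclidean algorithm on (678, 202) — divide until remainder is 0:
  678 = 3 · 202 + 72
  202 = 2 · 72 + 58
  72 = 1 · 58 + 14
  58 = 4 · 14 + 2
  14 = 7 · 2 + 0
gcd(678, 202) = 2.
Track Bezout coefficients alongside the remainders: start with r₀ = 678 = a·1 + b·0 (s = 1, t = 0) and r₁ = 202 = a·0 + b·1 (s = 0, t = 1); each new remainder r_{k+1} = r_{k-1} − q_k·r_k inherits s_{k+1} = s_{k-1} − q_k·s_k, t_{k+1} = t_{k-1} − q_k·t_k, so r_k = a·s_k + b·t_k at every step:
  q = 3: r = 72, s = 1 − 3·0 = 1, t = 0 − 3·1 = -3  (check: 678·1 + 202·(-3) = 72)
  q = 2: r = 58, s = 0 − 2·1 = -2, t = 1 − 2·(-3) = 7  (check: 678·(-2) + 202·7 = 58)
  q = 1: r = 14, s = 1 − 1·(-2) = 3, t = -3 − 1·7 = -10  (check: 678·3 + 202·(-10) = 14)
  q = 4: r = 2, s = -2 − 4·3 = -14, t = 7 − 4·(-10) = 47  (check: 678·(-14) + 202·47 = 2)
The row with r = 2 (the gcd) gives the Bezout coefficients s = -14, t = 47.
Result: 678 · (-14) + 202 · (47) = 2.

gcd(678, 202) = 2; s = -14, t = 47 (check: 678·(-14) + 202·47 = 2).


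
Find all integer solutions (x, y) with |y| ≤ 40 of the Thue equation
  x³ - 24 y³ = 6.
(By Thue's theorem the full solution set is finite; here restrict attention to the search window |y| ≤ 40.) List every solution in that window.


The equation is x³ - 24y³ = 6. For fixed y, x³ = 24·y³ + 6, so a solution requires the RHS to be a perfect cube.
Strategy: iterate y from -40 to 40, compute RHS = 24·y³ + 6, and check whether it is a (positive or negative) perfect cube.
Check small values of y:
  y = 0: RHS = 6 is not a perfect cube.
  y = 1: RHS = 30 is not a perfect cube.
  y = -1: RHS = -18 is not a perfect cube.
  y = 2: RHS = 198 is not a perfect cube.
  y = -2: RHS = -186 is not a perfect cube.
  y = 3: RHS = 654 is not a perfect cube.
  y = -3: RHS = -642 is not a perfect cube.
Continuing the search up to |y| = 40 finds no solutions either.
No (x, y) in the scanned range satisfies the equation.

No integer solutions with |y| ≤ 40.


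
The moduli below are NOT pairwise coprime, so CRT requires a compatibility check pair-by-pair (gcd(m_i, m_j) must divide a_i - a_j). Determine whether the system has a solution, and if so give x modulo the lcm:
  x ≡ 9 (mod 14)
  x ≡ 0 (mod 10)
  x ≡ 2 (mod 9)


Moduli 14, 10, 9 are not pairwise coprime, so CRT works modulo lcm(m_i) when all pairwise compatibility conditions hold.
Pairwise compatibility: gcd(m_i, m_j) must divide a_i - a_j for every pair.
Merge one congruence at a time:
  Start: x ≡ 9 (mod 14).
  Combine with x ≡ 0 (mod 10): gcd(14, 10) = 2, and 0 - 9 = -9 is NOT divisible by 2.
    ⇒ system is inconsistent (no integer solution).

No solution (the system is inconsistent).


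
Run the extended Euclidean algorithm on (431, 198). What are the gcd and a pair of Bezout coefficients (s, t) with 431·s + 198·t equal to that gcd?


Euclidean algorithm on (431, 198) — divide until remainder is 0:
  431 = 2 · 198 + 35
  198 = 5 · 35 + 23
  35 = 1 · 23 + 12
  23 = 1 · 12 + 11
  12 = 1 · 11 + 1
  11 = 11 · 1 + 0
gcd(431, 198) = 1.
Track Bezout coefficients alongside the remainders: start with r₀ = 431 = a·1 + b·0 (s = 1, t = 0) and r₁ = 198 = a·0 + b·1 (s = 0, t = 1); each new remainder r_{k+1} = r_{k-1} − q_k·r_k inherits s_{k+1} = s_{k-1} − q_k·s_k, t_{k+1} = t_{k-1} − q_k·t_k, so r_k = a·s_k + b·t_k at every step:
  q = 2: r = 35, s = 1 − 2·0 = 1, t = 0 − 2·1 = -2  (check: 431·1 + 198·(-2) = 35)
  q = 5: r = 23, s = 0 − 5·1 = -5, t = 1 − 5·(-2) = 11  (check: 431·(-5) + 198·11 = 23)
  q = 1: r = 12, s = 1 − 1·(-5) = 6, t = -2 − 1·11 = -13  (check: 431·6 + 198·(-13) = 12)
  q = 1: r = 11, s = -5 − 1·6 = -11, t = 11 − 1·(-13) = 24  (check: 431·(-11) + 198·24 = 11)
  q = 1: r = 1, s = 6 − 1·(-11) = 17, t = -13 − 1·24 = -37  (check: 431·17 + 198·(-37) = 1)
The row with r = 1 (the gcd) gives the Bezout coefficients s = 17, t = -37.
Result: 431 · (17) + 198 · (-37) = 1.

gcd(431, 198) = 1; s = 17, t = -37 (check: 431·17 + 198·(-37) = 1).


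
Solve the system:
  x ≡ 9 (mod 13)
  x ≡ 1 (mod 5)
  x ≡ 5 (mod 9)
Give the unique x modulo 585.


Moduli 13, 5, 9 are pairwise coprime; by CRT there is a unique solution modulo M = 13 · 5 · 9 = 585.
Solve pairwise, accumulating the modulus:
  Start with x ≡ 9 (mod 13).
  Combine with x ≡ 1 (mod 5): since gcd(13, 5) = 1, we get a unique residue mod 65.
    Write x = 9 + 13·t and substitute into x ≡ 1 (mod 5): 13·t ≡ 1 − 9 = -8 (mod 5).
    Reduce coefficients mod 5: 3·t ≡ 2 (mod 5).
    The inverse of 3 mod 5 is 2 (since 3·2 = 6 = 1·5 + 1), so t ≡ 2·2 = 4 ≡ 4 (mod 5).
    Then x = 9 + 13·4 = 61, valid modulo lcm(13, 5) = 65: x ≡ 61 (mod 65).
  Combine with x ≡ 5 (mod 9): since gcd(65, 9) = 1, we get a unique residue mod 585.
    Write x = 61 + 65·t and substitute into x ≡ 5 (mod 9): 65·t ≡ 5 − 61 = -56 (mod 9).
    Reduce coefficients mod 9: 2·t ≡ 7 (mod 9).
    The inverse of 2 mod 9 is 5 (since 2·5 = 10 = 1·9 + 1), so t ≡ 5·7 = 35 ≡ 8 (mod 9).
    Then x = 61 + 65·8 = 581, valid modulo lcm(65, 9) = 585: x ≡ 581 (mod 585).
Verify: 581 mod 13 = 9 ✓, 581 mod 5 = 1 ✓, 581 mod 9 = 5 ✓.

x ≡ 581 (mod 585).


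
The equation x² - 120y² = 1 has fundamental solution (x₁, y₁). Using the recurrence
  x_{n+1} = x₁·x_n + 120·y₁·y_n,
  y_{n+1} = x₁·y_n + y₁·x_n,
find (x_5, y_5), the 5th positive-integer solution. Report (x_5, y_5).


Step 1: Find the fundamental solution (x₁, y₁) of x² - 120y² = 1.
  Expand √120 as a continued fraction. a₀ = ⌊√120⌋ = 10; iterate m_{k+1} = d_k·a_k − m_k, d_{k+1} = (120 − m_{k+1}²)/d_k, a_{k+1} = ⌊(a₀ + m_{k+1})/d_{k+1}⌋ (starting m₀ = 0, d₀ = 1), with convergents p_k = a_k·p_{k-1} + p_{k-2}, q_k = a_k·q_{k-1} + q_{k-2} (p₋₁ = 1, q₋₁ = 0):
  k = 0: a₀ = 10; p₀/q₀ = 10/1; p₀² − 120·q₀² = 100 − 120 = -20.
  k = 1: m = 10, d = 20, a = ⌊(10 + 10)/20⌋ = 1; p/q = (1·10 + 1)/(1·1 + 0) = 11/1; p² − 120·q² = 121 − 120 = 1.
  The first convergent with p² − 120·q² = 1 gives the fundamental solution (x₁, y₁) = (11, 1).
Step 2: Apply the recurrence (x_{n+1}, y_{n+1}) = (x₁x_n + 120y₁y_n, x₁y_n + y₁x_n) repeatedly.
  From (x_1, y_1) = (11, 1): x_2 = 11·11 + 120·1·1 = 241; y_2 = 11·1 + 1·11 = 22.
  From (x_2, y_2) = (241, 22): x_3 = 11·241 + 120·1·22 = 5291; y_3 = 11·22 + 1·241 = 483.
  From (x_3, y_3) = (5291, 483): x_4 = 11·5291 + 120·1·483 = 116161; y_4 = 11·483 + 1·5291 = 10604.
  From (x_4, y_4) = (116161, 10604): x_5 = 11·116161 + 120·1·10604 = 2550251; y_5 = 11·10604 + 1·116161 = 232805.
Step 3: Verify x_5² - 120·y_5² = 6503780163001 - 6503780163000 = 1 (should be 1). ✓

(x_1, y_1) = (11, 1); (x_5, y_5) = (2550251, 232805).


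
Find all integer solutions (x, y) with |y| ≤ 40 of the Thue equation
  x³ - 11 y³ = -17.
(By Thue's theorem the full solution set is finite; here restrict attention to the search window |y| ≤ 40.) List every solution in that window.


The equation is x³ - 11y³ = -17. For fixed y, x³ = 11·y³ − 17, so a solution requires the RHS to be a perfect cube.
Strategy: iterate y from -40 to 40, compute RHS = 11·y³ − 17, and check whether it is a (positive or negative) perfect cube.
Check small values of y:
  y = 0: RHS = -17 is not a perfect cube.
  y = 1: RHS = -6 is not a perfect cube.
  y = -1: RHS = -28 is not a perfect cube.
  y = 2: RHS = 71 is not a perfect cube.
  y = -2: RHS = -105 is not a perfect cube.
  y = 3: RHS = 280 is not a perfect cube.
  y = -3: RHS = -314 is not a perfect cube.
Continuing the search up to |y| = 40 finds no solutions either.
No (x, y) in the scanned range satisfies the equation.

No integer solutions with |y| ≤ 40.


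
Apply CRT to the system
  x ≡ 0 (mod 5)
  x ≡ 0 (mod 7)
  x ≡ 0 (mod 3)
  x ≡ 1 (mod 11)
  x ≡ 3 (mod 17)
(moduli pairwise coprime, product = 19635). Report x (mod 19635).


Product of moduli M = 5 · 7 · 3 · 11 · 17 = 19635.
Merge one congruence at a time:
  Start: x ≡ 0 (mod 5).
  Combine with x ≡ 0 (mod 7); new modulus lcm = 35.
    Write x = 0 + 5·t and substitute into x ≡ 0 (mod 7): 5·t ≡ 0 − 0 = 0 (mod 7).
    The inverse of 5 mod 7 is 3 (since 5·3 = 15 = 2·7 + 1), so t ≡ 3·0 = 0 ≡ 0 (mod 7).
    Then x = 0 + 5·0 = 0, valid modulo lcm(5, 7) = 35: x ≡ 0 (mod 35).
  Combine with x ≡ 0 (mod 3); new modulus lcm = 105.
    Write x = 0 + 35·t and substitute into x ≡ 0 (mod 3): 35·t ≡ 0 − 0 = 0 (mod 3).
    Reduce coefficients mod 3: 2·t ≡ 0 (mod 3).
    The inverse of 2 mod 3 is 2 (since 2·2 = 4 = 1·3 + 1), so t ≡ 2·0 = 0 ≡ 0 (mod 3).
    Then x = 0 + 35·0 = 0, valid modulo lcm(35, 3) = 105: x ≡ 0 (mod 105).
  Combine with x ≡ 1 (mod 11); new modulus lcm = 1155.
    Write x = 0 + 105·t and substitute into x ≡ 1 (mod 11): 105·t ≡ 1 − 0 = 1 (mod 11).
    Reduce coefficients mod 11: 6·t ≡ 1 (mod 11).
    The inverse of 6 mod 11 is 2 (since 6·2 = 12 = 1·11 + 1), so t ≡ 2·1 = 2 ≡ 2 (mod 11).
    Then x = 0 + 105·2 = 210, valid modulo lcm(105, 11) = 1155: x ≡ 210 (mod 1155).
  Combine with x ≡ 3 (mod 17); new modulus lcm = 19635.
    Write x = 210 + 1155·t and substitute into x ≡ 3 (mod 17): 1155·t ≡ 3 − 210 = -207 (mod 17).
    Reduce coefficients mod 17: 16·t ≡ 14 (mod 17).
    The inverse of 16 mod 17 is 16 (since 16·16 = 256 = 15·17 + 1), so t ≡ 16·14 = 224 ≡ 3 (mod 17).
    Then x = 210 + 1155·3 = 3675, valid modulo lcm(1155, 17) = 19635: x ≡ 3675 (mod 19635).
Verify against each original: 3675 mod 5 = 0, 3675 mod 7 = 0, 3675 mod 3 = 0, 3675 mod 11 = 1, 3675 mod 17 = 3.

x ≡ 3675 (mod 19635).


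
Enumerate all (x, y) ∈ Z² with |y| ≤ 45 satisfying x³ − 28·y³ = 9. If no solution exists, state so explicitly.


The equation is x³ - 28y³ = 9. For fixed y, x³ = 28·y³ + 9, so a solution requires the RHS to be a perfect cube.
Strategy: iterate y from -45 to 45, compute RHS = 28·y³ + 9, and check whether it is a (positive or negative) perfect cube.
Check small values of y:
  y = 0: RHS = 9 is not a perfect cube.
  y = 1: RHS = 37 is not a perfect cube.
  y = -1: RHS = -19 is not a perfect cube.
  y = 2: RHS = 233 is not a perfect cube.
  y = -2: RHS = -215 is not a perfect cube.
  y = 3: RHS = 765 is not a perfect cube.
  y = -3: RHS = -747 is not a perfect cube.
Continuing the search up to |y| = 45 finds no solutions either.
No (x, y) in the scanned range satisfies the equation.

No integer solutions with |y| ≤ 45.


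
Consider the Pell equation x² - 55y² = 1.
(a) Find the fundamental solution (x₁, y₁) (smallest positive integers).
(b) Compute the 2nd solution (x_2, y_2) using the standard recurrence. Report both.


Step 1: Find the fundamental solution (x₁, y₁) of x² - 55y² = 1.
  Expand √55 as a continued fraction. a₀ = ⌊√55⌋ = 7; iterate m_{k+1} = d_k·a_k − m_k, d_{k+1} = (55 − m_{k+1}²)/d_k, a_{k+1} = ⌊(a₀ + m_{k+1})/d_{k+1}⌋ (starting m₀ = 0, d₀ = 1), with convergents p_k = a_k·p_{k-1} + p_{k-2}, q_k = a_k·q_{k-1} + q_{k-2} (p₋₁ = 1, q₋₁ = 0):
  k = 0: a₀ = 7; p₀/q₀ = 7/1; p₀² − 55·q₀² = 49 − 55 = -6.
  k = 1: m = 7, d = 6, a = ⌊(7 + 7)/6⌋ = 2; p/q = (2·7 + 1)/(2·1 + 0) = 15/2; p² − 55·q² = 225 − 220 = 5.
  k = 2: m = 5, d = 5, a = ⌊(7 + 5)/5⌋ = 2; p/q = (2·15 + 7)/(2·2 + 1) = 37/5; p² − 55·q² = 1369 − 1375 = -6.
  k = 3: m = 5, d = 6, a = ⌊(7 + 5)/6⌋ = 2; p/q = (2·37 + 15)/(2·5 + 2) = 89/12; p² − 55·q² = 7921 − 7920 = 1.
  The first convergent with p² − 55·q² = 1 gives the fundamental solution (x₁, y₁) = (89, 12).
Step 2: Apply the recurrence (x_{n+1}, y_{n+1}) = (x₁x_n + 55y₁y_n, x₁y_n + y₁x_n) repeatedly.
  From (x_1, y_1) = (89, 12): x_2 = 89·89 + 55·12·12 = 15841; y_2 = 89·12 + 12·89 = 2136.
Step 3: Verify x_2² - 55·y_2² = 250937281 - 250937280 = 1 (should be 1). ✓

(x_1, y_1) = (89, 12); (x_2, y_2) = (15841, 2136).


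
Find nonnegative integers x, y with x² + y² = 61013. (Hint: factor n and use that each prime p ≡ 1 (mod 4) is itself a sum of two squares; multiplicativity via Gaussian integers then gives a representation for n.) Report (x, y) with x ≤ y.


Step 1: Factor n = 61013 = 17 · 37 · 97.
Step 2: Check the mod-4 condition on each prime factor: 17 ≡ 1 (mod 4), exponent 1; 37 ≡ 1 (mod 4), exponent 1; 97 ≡ 1 (mod 4), exponent 1.
All primes ≡ 3 (mod 4) appear to even exponent (or don't appear), so by the two-squares theorem n IS expressible as a sum of two squares.
Step 3: Build a representation. Here n = 17 · 37 · 97 is a product of primes ≡ 1 (mod 4). Each prime p ≡ 1 (mod 4) is itself a sum of two squares; find a² by testing p − a² for a perfect square:
  17: 17 − 1² = 16 = 4² ⇒ 17 = 1² + 4².
  37: 37 − 1² = 36 = 6² ⇒ 37 = 1² + 6².
  97: 97 − 1² = 96, 97 − 2² = 93, 97 − 3² = 88, 97 − 4² = 81 = 9² ⇒ 97 = 4² + 9².
  Combine using the Brahmagupta–Fibonacci identity (a² + b²)(c² + d²) = (ac − bd)² + (ad + bc)² = (ac + bd)² + (ad − bc)²:
  17 · 37 = 629: from (1² + 4²)(1² + 6²), take (1·1 − 4·6, 1·6 + 4·1) = (1 − 24, 6 + 4) = (-23, 10); dropping signs (only squares matter) gives (23, 10); check 23² + 10² = 529 + 100 = 629 ✓.
  629 · 97 = 61013: from (23² + 10²)(4² + 9²), take (23·4 − 10·9, 23·9 + 10·4) = (92 − 90, 207 + 40) = (2, 247); check 2² + 247² = 4 + 61009 = 61013 ✓.
Step 4: Order so x ≤ y and verify: 2² + 247² = 4 + 61009 = 61013 = n. ✓

n = 61013 = 2² + 247² (one valid representation with x ≤ y).


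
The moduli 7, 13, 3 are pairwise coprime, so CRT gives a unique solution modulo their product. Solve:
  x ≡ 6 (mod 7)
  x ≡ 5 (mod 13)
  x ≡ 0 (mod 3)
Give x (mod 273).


Moduli 7, 13, 3 are pairwise coprime; by CRT there is a unique solution modulo M = 7 · 13 · 3 = 273.
Solve pairwise, accumulating the modulus:
  Start with x ≡ 6 (mod 7).
  Combine with x ≡ 5 (mod 13): since gcd(7, 13) = 1, we get a unique residue mod 91.
    Write x = 6 + 7·t and substitute into x ≡ 5 (mod 13): 7·t ≡ 5 − 6 = -1 (mod 13).
    Reduce coefficients mod 13: 7·t ≡ 12 (mod 13).
    The inverse of 7 mod 13 is 2 (since 7·2 = 14 = 1·13 + 1), so t ≡ 2·12 = 24 ≡ 11 (mod 13).
    Then x = 6 + 7·11 = 83, valid modulo lcm(7, 13) = 91: x ≡ 83 (mod 91).
  Combine with x ≡ 0 (mod 3): since gcd(91, 3) = 1, we get a unique residue mod 273.
    Write x = 83 + 91·t and substitute into x ≡ 0 (mod 3): 91·t ≡ 0 − 83 = -83 (mod 3).
    Reduce coefficients mod 3: 1·t ≡ 1 (mod 3).
    So t ≡ 1 (mod 3).
    Then x = 83 + 91·1 = 174, valid modulo lcm(91, 3) = 273: x ≡ 174 (mod 273).
Verify: 174 mod 7 = 6 ✓, 174 mod 13 = 5 ✓, 174 mod 3 = 0 ✓.

x ≡ 174 (mod 273).


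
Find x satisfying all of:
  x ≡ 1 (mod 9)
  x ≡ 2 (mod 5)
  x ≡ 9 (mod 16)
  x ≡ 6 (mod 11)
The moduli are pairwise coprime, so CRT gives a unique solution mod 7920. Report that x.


Product of moduli M = 9 · 5 · 16 · 11 = 7920.
Merge one congruence at a time:
  Start: x ≡ 1 (mod 9).
  Combine with x ≡ 2 (mod 5); new modulus lcm = 45.
    Write x = 1 + 9·t and substitute into x ≡ 2 (mod 5): 9·t ≡ 2 − 1 = 1 (mod 5).
    Reduce coefficients mod 5: 4·t ≡ 1 (mod 5).
    The inverse of 4 mod 5 is 4 (since 4·4 = 16 = 3·5 + 1), so t ≡ 4·1 = 4 ≡ 4 (mod 5).
    Then x = 1 + 9·4 = 37, valid modulo lcm(9, 5) = 45: x ≡ 37 (mod 45).
  Combine with x ≡ 9 (mod 16); new modulus lcm = 720.
    Write x = 37 + 45·t and substitute into x ≡ 9 (mod 16): 45·t ≡ 9 − 37 = -28 (mod 16).
    Reduce coefficients mod 16: 13·t ≡ 4 (mod 16).
    The inverse of 13 mod 16 is 5 (since 13·5 = 65 = 4·16 + 1), so t ≡ 5·4 = 20 ≡ 4 (mod 16).
    Then x = 37 + 45·4 = 217, valid modulo lcm(45, 16) = 720: x ≡ 217 (mod 720).
  Combine with x ≡ 6 (mod 11); new modulus lcm = 7920.
    Write x = 217 + 720·t and substitute into x ≡ 6 (mod 11): 720·t ≡ 6 − 217 = -211 (mod 11).
    Reduce coefficients mod 11: 5·t ≡ 9 (mod 11).
    The inverse of 5 mod 11 is 9 (since 5·9 = 45 = 4·11 + 1), so t ≡ 9·9 = 81 ≡ 4 (mod 11).
    Then x = 217 + 720·4 = 3097, valid modulo lcm(720, 11) = 7920: x ≡ 3097 (mod 7920).
Verify against each original: 3097 mod 9 = 1, 3097 mod 5 = 2, 3097 mod 16 = 9, 3097 mod 11 = 6.

x ≡ 3097 (mod 7920).


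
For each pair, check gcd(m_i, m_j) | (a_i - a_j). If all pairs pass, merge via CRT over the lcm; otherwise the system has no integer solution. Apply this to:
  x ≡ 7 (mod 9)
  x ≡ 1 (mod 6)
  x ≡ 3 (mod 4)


Moduli 9, 6, 4 are not pairwise coprime, so CRT works modulo lcm(m_i) when all pairwise compatibility conditions hold.
Pairwise compatibility: gcd(m_i, m_j) must divide a_i - a_j for every pair.
Merge one congruence at a time:
  Start: x ≡ 7 (mod 9).
  Combine with x ≡ 1 (mod 6): gcd(9, 6) = 3; 1 - 7 = -6, which IS divisible by 3, so compatible.
    Write x = 7 + 9·t and substitute into x ≡ 1 (mod 6): 9·t ≡ 1 − 7 = -6 (mod 6).
    Divide the congruence (and modulus) by g = 3: 3·t ≡ -2 (mod 2).
    Reduce coefficients mod 2: 1·t ≡ 0 (mod 2).
    So t ≡ 0 (mod 2).
    Then x = 7 + 9·0 = 7, valid modulo lcm(9, 6) = 18: x ≡ 7 (mod 18).
  Combine with x ≡ 3 (mod 4): gcd(18, 4) = 2; 3 - 7 = -4, which IS divisible by 2, so compatible.
    Write x = 7 + 18·t and substitute into x ≡ 3 (mod 4): 18·t ≡ 3 − 7 = -4 (mod 4).
    Divide the congruence (and modulus) by g = 2: 9·t ≡ -2 (mod 2).
    Reduce coefficients mod 2: 1·t ≡ 0 (mod 2).
    So t ≡ 0 (mod 2).
    Then x = 7 + 18·0 = 7, valid modulo lcm(18, 4) = 36: x ≡ 7 (mod 36).
Verify: 7 mod 9 = 7, 7 mod 6 = 1, 7 mod 4 = 3.

x ≡ 7 (mod 36).


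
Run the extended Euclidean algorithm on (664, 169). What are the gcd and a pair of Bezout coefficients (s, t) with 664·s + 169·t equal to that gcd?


Euclidean algorithm on (664, 169) — divide until remainder is 0:
  664 = 3 · 169 + 157
  169 = 1 · 157 + 12
  157 = 13 · 12 + 1
  12 = 12 · 1 + 0
gcd(664, 169) = 1.
Track Bezout coefficients alongside the remainders: start with r₀ = 664 = a·1 + b·0 (s = 1, t = 0) and r₁ = 169 = a·0 + b·1 (s = 0, t = 1); each new remainder r_{k+1} = r_{k-1} − q_k·r_k inherits s_{k+1} = s_{k-1} − q_k·s_k, t_{k+1} = t_{k-1} − q_k·t_k, so r_k = a·s_k + b·t_k at every step:
  q = 3: r = 157, s = 1 − 3·0 = 1, t = 0 − 3·1 = -3  (check: 664·1 + 169·(-3) = 157)
  q = 1: r = 12, s = 0 − 1·1 = -1, t = 1 − 1·(-3) = 4  (check: 664·(-1) + 169·4 = 12)
  q = 13: r = 1, s = 1 − 13·(-1) = 14, t = -3 − 13·4 = -55  (check: 664·14 + 169·(-55) = 1)
The row with r = 1 (the gcd) gives the Bezout coefficients s = 14, t = -55.
Result: 664 · (14) + 169 · (-55) = 1.

gcd(664, 169) = 1; s = 14, t = -55 (check: 664·14 + 169·(-55) = 1).


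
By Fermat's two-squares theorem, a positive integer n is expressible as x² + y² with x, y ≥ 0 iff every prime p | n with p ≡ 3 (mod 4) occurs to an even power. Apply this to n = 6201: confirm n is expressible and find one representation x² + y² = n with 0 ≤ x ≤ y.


Step 1: Factor n = 6201 = 3^2 · 13 · 53.
Step 2: Check the mod-4 condition on each prime factor: 3 ≡ 3 (mod 4), exponent 2 (must be even); 13 ≡ 1 (mod 4), exponent 1; 53 ≡ 1 (mod 4), exponent 1.
All primes ≡ 3 (mod 4) appear to even exponent (or don't appear), so by the two-squares theorem n IS expressible as a sum of two squares.
Step 3: Build a representation. Group n = k² · m with k = 3 and m = 13 · 53 = 689 (a product of primes ≡ 1 (mod 4)); a representation of m scales to one of n via (k·x)² + (k·y)² = k²(x² + y²). Each prime p ≡ 1 (mod 4) is itself a sum of two squares; find a² by testing p − a² for a perfect square:
  13: 13 − 1² = 12, 13 − 2² = 9 = 3² ⇒ 13 = 2² + 3².
  53: 53 − 1² = 52, 53 − 2² = 49 = 7² ⇒ 53 = 2² + 7².
  Combine using the Brahmagupta–Fibonacci identity (a² + b²)(c² + d²) = (ac − bd)² + (ad + bc)² = (ac + bd)² + (ad − bc)²:
  13 · 53 = 689: from (2² + 3²)(2² + 7²), take (2·2 − 3·7, 2·7 + 3·2) = (4 − 21, 14 + 6) = (-17, 20); dropping signs (only squares matter) gives (17, 20); check 17² + 20² = 289 + 400 = 689 ✓.
  Scale by k = 3: (3·17, 3·20) = (51, 60).
Step 4: Order so x ≤ y and verify: 51² + 60² = 2601 + 3600 = 6201 = n. ✓

n = 6201 = 51² + 60² (one valid representation with x ≤ y).


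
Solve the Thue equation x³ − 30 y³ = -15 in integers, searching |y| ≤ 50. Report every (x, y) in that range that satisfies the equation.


The equation is x³ - 30y³ = -15. For fixed y, x³ = 30·y³ − 15, so a solution requires the RHS to be a perfect cube.
Strategy: iterate y from -50 to 50, compute RHS = 30·y³ − 15, and check whether it is a (positive or negative) perfect cube.
Check small values of y:
  y = 0: RHS = -15 is not a perfect cube.
  y = 1: RHS = 15 is not a perfect cube.
  y = -1: RHS = -45 is not a perfect cube.
  y = 2: RHS = 225 is not a perfect cube.
  y = -2: RHS = -255 is not a perfect cube.
  y = 3: RHS = 795 is not a perfect cube.
  y = -3: RHS = -825 is not a perfect cube.
Continuing the search up to |y| = 50 finds no solutions either.
No (x, y) in the scanned range satisfies the equation.

No integer solutions with |y| ≤ 50.


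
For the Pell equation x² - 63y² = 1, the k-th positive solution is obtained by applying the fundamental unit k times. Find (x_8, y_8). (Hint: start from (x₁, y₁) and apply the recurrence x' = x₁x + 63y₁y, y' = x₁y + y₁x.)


Step 1: Find the fundamental solution (x₁, y₁) of x² - 63y² = 1.
  Expand √63 as a continued fraction. a₀ = ⌊√63⌋ = 7; iterate m_{k+1} = d_k·a_k − m_k, d_{k+1} = (63 − m_{k+1}²)/d_k, a_{k+1} = ⌊(a₀ + m_{k+1})/d_{k+1}⌋ (starting m₀ = 0, d₀ = 1), with convergents p_k = a_k·p_{k-1} + p_{k-2}, q_k = a_k·q_{k-1} + q_{k-2} (p₋₁ = 1, q₋₁ = 0):
  k = 0: a₀ = 7; p₀/q₀ = 7/1; p₀² − 63·q₀² = 49 − 63 = -14.
  k = 1: m = 7, d = 14, a = ⌊(7 + 7)/14⌋ = 1; p/q = (1·7 + 1)/(1·1 + 0) = 8/1; p² − 63·q² = 64 − 63 = 1.
  The first convergent with p² − 63·q² = 1 gives the fundamental solution (x₁, y₁) = (8, 1).
Step 2: Apply the recurrence (x_{n+1}, y_{n+1}) = (x₁x_n + 63y₁y_n, x₁y_n + y₁x_n) repeatedly.
  From (x_1, y_1) = (8, 1): x_2 = 8·8 + 63·1·1 = 127; y_2 = 8·1 + 1·8 = 16.
  From (x_2, y_2) = (127, 16): x_3 = 8·127 + 63·1·16 = 2024; y_3 = 8·16 + 1·127 = 255.
  From (x_3, y_3) = (2024, 255): x_4 = 8·2024 + 63·1·255 = 32257; y_4 = 8·255 + 1·2024 = 4064.
  From (x_4, y_4) = (32257, 4064): x_5 = 8·32257 + 63·1·4064 = 514088; y_5 = 8·4064 + 1·32257 = 64769.
  From (x_5, y_5) = (514088, 64769): x_6 = 8·514088 + 63·1·64769 = 8193151; y_6 = 8·64769 + 1·514088 = 1032240.
  From (x_6, y_6) = (8193151, 1032240): x_7 = 8·8193151 + 63·1·1032240 = 130576328; y_7 = 8·1032240 + 1·8193151 = 16451071.
  From (x_7, y_7) = (130576328, 16451071): x_8 = 8·130576328 + 63·1·16451071 = 2081028097; y_8 = 8·16451071 + 1·130576328 = 262184896.
Step 3: Verify x_8² - 63·y_8² = 4330677940503441409 - 4330677940503441408 = 1 (should be 1). ✓

(x_1, y_1) = (8, 1); (x_8, y_8) = (2081028097, 262184896).


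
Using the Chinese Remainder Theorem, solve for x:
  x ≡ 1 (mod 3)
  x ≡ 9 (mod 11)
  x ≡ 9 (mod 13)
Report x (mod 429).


Moduli 3, 11, 13 are pairwise coprime; by CRT there is a unique solution modulo M = 3 · 11 · 13 = 429.
Solve pairwise, accumulating the modulus:
  Start with x ≡ 1 (mod 3).
  Combine with x ≡ 9 (mod 11): since gcd(3, 11) = 1, we get a unique residue mod 33.
    Write x = 1 + 3·t and substitute into x ≡ 9 (mod 11): 3·t ≡ 9 − 1 = 8 (mod 11).
    The inverse of 3 mod 11 is 4 (since 3·4 = 12 = 1·11 + 1), so t ≡ 4·8 = 32 ≡ 10 (mod 11).
    Then x = 1 + 3·10 = 31, valid modulo lcm(3, 11) = 33: x ≡ 31 (mod 33).
  Combine with x ≡ 9 (mod 13): since gcd(33, 13) = 1, we get a unique residue mod 429.
    Write x = 31 + 33·t and substitute into x ≡ 9 (mod 13): 33·t ≡ 9 − 31 = -22 (mod 13).
    Reduce coefficients mod 13: 7·t ≡ 4 (mod 13).
    The inverse of 7 mod 13 is 2 (since 7·2 = 14 = 1·13 + 1), so t ≡ 2·4 = 8 ≡ 8 (mod 13).
    Then x = 31 + 33·8 = 295, valid modulo lcm(33, 13) = 429: x ≡ 295 (mod 429).
Verify: 295 mod 3 = 1 ✓, 295 mod 11 = 9 ✓, 295 mod 13 = 9 ✓.

x ≡ 295 (mod 429).


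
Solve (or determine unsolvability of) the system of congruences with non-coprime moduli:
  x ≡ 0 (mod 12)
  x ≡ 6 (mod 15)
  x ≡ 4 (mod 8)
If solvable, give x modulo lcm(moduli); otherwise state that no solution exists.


Moduli 12, 15, 8 are not pairwise coprime, so CRT works modulo lcm(m_i) when all pairwise compatibility conditions hold.
Pairwise compatibility: gcd(m_i, m_j) must divide a_i - a_j for every pair.
Merge one congruence at a time:
  Start: x ≡ 0 (mod 12).
  Combine with x ≡ 6 (mod 15): gcd(12, 15) = 3; 6 - 0 = 6, which IS divisible by 3, so compatible.
    Write x = 0 + 12·t and substitute into x ≡ 6 (mod 15): 12·t ≡ 6 − 0 = 6 (mod 15).
    Divide the congruence (and modulus) by g = 3: 4·t ≡ 2 (mod 5).
    The inverse of 4 mod 5 is 4 (since 4·4 = 16 = 3·5 + 1), so t ≡ 4·2 = 8 ≡ 3 (mod 5).
    Then x = 0 + 12·3 = 36, valid modulo lcm(12, 15) = 60: x ≡ 36 (mod 60).
  Combine with x ≡ 4 (mod 8): gcd(60, 8) = 4; 4 - 36 = -32, which IS divisible by 4, so compatible.
    Write x = 36 + 60·t and substitute into x ≡ 4 (mod 8): 60·t ≡ 4 − 36 = -32 (mod 8).
    Divide the congruence (and modulus) by g = 4: 15·t ≡ -8 (mod 2).
    Reduce coefficients mod 2: 1·t ≡ 0 (mod 2).
    So t ≡ 0 (mod 2).
    Then x = 36 + 60·0 = 36, valid modulo lcm(60, 8) = 120: x ≡ 36 (mod 120).
Verify: 36 mod 12 = 0, 36 mod 15 = 6, 36 mod 8 = 4.

x ≡ 36 (mod 120).


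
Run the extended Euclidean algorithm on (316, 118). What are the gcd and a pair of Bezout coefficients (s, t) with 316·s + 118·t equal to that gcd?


Euclidean algorithm on (316, 118) — divide until remainder is 0:
  316 = 2 · 118 + 80
  118 = 1 · 80 + 38
  80 = 2 · 38 + 4
  38 = 9 · 4 + 2
  4 = 2 · 2 + 0
gcd(316, 118) = 2.
Track Bezout coefficients alongside the remainders: start with r₀ = 316 = a·1 + b·0 (s = 1, t = 0) and r₁ = 118 = a·0 + b·1 (s = 0, t = 1); each new remainder r_{k+1} = r_{k-1} − q_k·r_k inherits s_{k+1} = s_{k-1} − q_k·s_k, t_{k+1} = t_{k-1} − q_k·t_k, so r_k = a·s_k + b·t_k at every step:
  q = 2: r = 80, s = 1 − 2·0 = 1, t = 0 − 2·1 = -2  (check: 316·1 + 118·(-2) = 80)
  q = 1: r = 38, s = 0 − 1·1 = -1, t = 1 − 1·(-2) = 3  (check: 316·(-1) + 118·3 = 38)
  q = 2: r = 4, s = 1 − 2·(-1) = 3, t = -2 − 2·3 = -8  (check: 316·3 + 118·(-8) = 4)
  q = 9: r = 2, s = -1 − 9·3 = -28, t = 3 − 9·(-8) = 75  (check: 316·(-28) + 118·75 = 2)
The row with r = 2 (the gcd) gives the Bezout coefficients s = -28, t = 75.
Result: 316 · (-28) + 118 · (75) = 2.

gcd(316, 118) = 2; s = -28, t = 75 (check: 316·(-28) + 118·75 = 2).


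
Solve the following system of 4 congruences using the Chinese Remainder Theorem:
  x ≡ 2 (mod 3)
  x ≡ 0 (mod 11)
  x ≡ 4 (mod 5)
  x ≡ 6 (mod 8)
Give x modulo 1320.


Product of moduli M = 3 · 11 · 5 · 8 = 1320.
Merge one congruence at a time:
  Start: x ≡ 2 (mod 3).
  Combine with x ≡ 0 (mod 11); new modulus lcm = 33.
    Write x = 2 + 3·t and substitute into x ≡ 0 (mod 11): 3·t ≡ 0 − 2 = -2 (mod 11).
    Reduce coefficients mod 11: 3·t ≡ 9 (mod 11).
    The inverse of 3 mod 11 is 4 (since 3·4 = 12 = 1·11 + 1), so t ≡ 4·9 = 36 ≡ 3 (mod 11).
    Then x = 2 + 3·3 = 11, valid modulo lcm(3, 11) = 33: x ≡ 11 (mod 33).
  Combine with x ≡ 4 (mod 5); new modulus lcm = 165.
    Write x = 11 + 33·t and substitute into x ≡ 4 (mod 5): 33·t ≡ 4 − 11 = -7 (mod 5).
    Reduce coefficients mod 5: 3·t ≡ 3 (mod 5).
    The inverse of 3 mod 5 is 2 (since 3·2 = 6 = 1·5 + 1), so t ≡ 2·3 = 6 ≡ 1 (mod 5).
    Then x = 11 + 33·1 = 44, valid modulo lcm(33, 5) = 165: x ≡ 44 (mod 165).
  Combine with x ≡ 6 (mod 8); new modulus lcm = 1320.
    Write x = 44 + 165·t and substitute into x ≡ 6 (mod 8): 165·t ≡ 6 − 44 = -38 (mod 8).
    Reduce coefficients mod 8: 5·t ≡ 2 (mod 8).
    The inverse of 5 mod 8 is 5 (since 5·5 = 25 = 3·8 + 1), so t ≡ 5·2 = 10 ≡ 2 (mod 8).
    Then x = 44 + 165·2 = 374, valid modulo lcm(165, 8) = 1320: x ≡ 374 (mod 1320).
Verify against each original: 374 mod 3 = 2, 374 mod 11 = 0, 374 mod 5 = 4, 374 mod 8 = 6.

x ≡ 374 (mod 1320).


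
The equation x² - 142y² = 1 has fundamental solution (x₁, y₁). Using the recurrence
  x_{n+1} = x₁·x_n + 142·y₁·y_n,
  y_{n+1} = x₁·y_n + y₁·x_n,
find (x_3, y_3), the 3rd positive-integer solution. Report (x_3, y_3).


Step 1: Find the fundamental solution (x₁, y₁) of x² - 142y² = 1.
  Expand √142 as a continued fraction. a₀ = ⌊√142⌋ = 11; iterate m_{k+1} = d_k·a_k − m_k, d_{k+1} = (142 − m_{k+1}²)/d_k, a_{k+1} = ⌊(a₀ + m_{k+1})/d_{k+1}⌋ (starting m₀ = 0, d₀ = 1), with convergents p_k = a_k·p_{k-1} + p_{k-2}, q_k = a_k·q_{k-1} + q_{k-2} (p₋₁ = 1, q₋₁ = 0):
  k = 0: a₀ = 11; p₀/q₀ = 11/1; p₀² − 142·q₀² = 121 − 142 = -21.
  k = 1: m = 11, d = 21, a = ⌊(11 + 11)/21⌋ = 1; p/q = (1·11 + 1)/(1·1 + 0) = 12/1; p² − 142·q² = 144 − 142 = 2.
  k = 2: m = 10, d = 2, a = ⌊(11 + 10)/2⌋ = 10; p/q = (10·12 + 11)/(10·1 + 1) = 131/11; p² − 142·q² = 17161 − 17182 = -21.
  k = 3: m = 10, d = 21, a = ⌊(11 + 10)/21⌋ = 1; p/q = (1·131 + 12)/(1·11 + 1) = 143/12; p² − 142·q² = 20449 − 20448 = 1.
  The first convergent with p² − 142·q² = 1 gives the fundamental solution (x₁, y₁) = (143, 12).
Step 2: Apply the recurrence (x_{n+1}, y_{n+1}) = (x₁x_n + 142y₁y_n, x₁y_n + y₁x_n) repeatedly.
  From (x_1, y_1) = (143, 12): x_2 = 143·143 + 142·12·12 = 40897; y_2 = 143·12 + 12·143 = 3432.
  From (x_2, y_2) = (40897, 3432): x_3 = 143·40897 + 142·12·3432 = 11696399; y_3 = 143·3432 + 12·40897 = 981540.
Step 3: Verify x_3² - 142·y_3² = 136805749567201 - 136805749567200 = 1 (should be 1). ✓

(x_1, y_1) = (143, 12); (x_3, y_3) = (11696399, 981540).


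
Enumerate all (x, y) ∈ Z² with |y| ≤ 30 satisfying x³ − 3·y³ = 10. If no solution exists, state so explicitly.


The equation is x³ - 3y³ = 10. For fixed y, x³ = 3·y³ + 10, so a solution requires the RHS to be a perfect cube.
Strategy: iterate y from -30 to 30, compute RHS = 3·y³ + 10, and check whether it is a (positive or negative) perfect cube.
Check small values of y:
  y = 0: RHS = 10 is not a perfect cube.
  y = 1: RHS = 13 is not a perfect cube.
  y = -1: RHS = 7 is not a perfect cube.
  y = 2: RHS = 34 is not a perfect cube.
  y = -2: RHS = -14 is not a perfect cube.
  y = 3: RHS = 91 is not a perfect cube.
  y = -3: RHS = -71 is not a perfect cube.
Continuing, at y = 9: RHS = 2197 = (13)³ ⇒ x = 13 works.
Searching the remaining y in |y| ≤ 30 finds no further solutions.
Collected solutions: (13, 9).

Solutions (with |y| ≤ 30): (13, 9).


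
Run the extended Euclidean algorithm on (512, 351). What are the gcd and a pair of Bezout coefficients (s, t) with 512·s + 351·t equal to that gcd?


Euclidean algorithm on (512, 351) — divide until remainder is 0:
  512 = 1 · 351 + 161
  351 = 2 · 161 + 29
  161 = 5 · 29 + 16
  29 = 1 · 16 + 13
  16 = 1 · 13 + 3
  13 = 4 · 3 + 1
  3 = 3 · 1 + 0
gcd(512, 351) = 1.
Track Bezout coefficients alongside the remainders: start with r₀ = 512 = a·1 + b·0 (s = 1, t = 0) and r₁ = 351 = a·0 + b·1 (s = 0, t = 1); each new remainder r_{k+1} = r_{k-1} − q_k·r_k inherits s_{k+1} = s_{k-1} − q_k·s_k, t_{k+1} = t_{k-1} − q_k·t_k, so r_k = a·s_k + b·t_k at every step:
  q = 1: r = 161, s = 1 − 1·0 = 1, t = 0 − 1·1 = -1  (check: 512·1 + 351·(-1) = 161)
  q = 2: r = 29, s = 0 − 2·1 = -2, t = 1 − 2·(-1) = 3  (check: 512·(-2) + 351·3 = 29)
  q = 5: r = 16, s = 1 − 5·(-2) = 11, t = -1 − 5·3 = -16  (check: 512·11 + 351·(-16) = 16)
  q = 1: r = 13, s = -2 − 1·11 = -13, t = 3 − 1·(-16) = 19  (check: 512·(-13) + 351·19 = 13)
  q = 1: r = 3, s = 11 − 1·(-13) = 24, t = -16 − 1·19 = -35  (check: 512·24 + 351·(-35) = 3)
  q = 4: r = 1, s = -13 − 4·24 = -109, t = 19 − 4·(-35) = 159  (check: 512·(-109) + 351·159 = 1)
The row with r = 1 (the gcd) gives the Bezout coefficients s = -109, t = 159.
Result: 512 · (-109) + 351 · (159) = 1.

gcd(512, 351) = 1; s = -109, t = 159 (check: 512·(-109) + 351·159 = 1).
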